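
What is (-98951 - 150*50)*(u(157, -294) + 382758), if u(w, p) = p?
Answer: -40713675264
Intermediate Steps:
(-98951 - 150*50)*(u(157, -294) + 382758) = (-98951 - 150*50)*(-294 + 382758) = (-98951 - 7500)*382464 = -106451*382464 = -40713675264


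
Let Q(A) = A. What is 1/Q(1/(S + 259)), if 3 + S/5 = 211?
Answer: 1299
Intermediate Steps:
S = 1040 (S = -15 + 5*211 = -15 + 1055 = 1040)
1/Q(1/(S + 259)) = 1/(1/(1040 + 259)) = 1/(1/1299) = 1299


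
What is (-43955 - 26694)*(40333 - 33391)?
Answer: -490445358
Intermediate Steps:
(-43955 - 26694)*(40333 - 33391) = -70649*6942 = -490445358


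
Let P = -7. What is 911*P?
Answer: -6377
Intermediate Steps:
911*P = 911*(-7) = -6377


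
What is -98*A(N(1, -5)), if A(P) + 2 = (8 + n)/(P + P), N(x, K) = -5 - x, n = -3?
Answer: 1421/6 ≈ 236.83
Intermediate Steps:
A(P) = -2 + 5/(2*P) (A(P) = -2 + (8 - 3)/(P + P) = -2 + 5/((2*P)) = -2 + 5*(1/(2*P)) = -2 + 5/(2*P))
-98*A(N(1, -5)) = -98*(-2 + 5/(2*(-5 - 1*1))) = -98*(-2 + 5/(2*(-5 - 1))) = -98*(-2 + (5/2)/(-6)) = -98*(-2 + (5/2)*(-1/6)) = -98*(-2 - 5/12) = -98*(-29/12) = 1421/6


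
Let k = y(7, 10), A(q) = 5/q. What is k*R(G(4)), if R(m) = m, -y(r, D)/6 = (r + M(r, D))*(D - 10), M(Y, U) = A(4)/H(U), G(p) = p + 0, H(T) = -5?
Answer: 0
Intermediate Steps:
G(p) = p
M(Y, U) = -1/4 (M(Y, U) = (5/4)/(-5) = (5*(1/4))*(-1/5) = (5/4)*(-1/5) = -1/4)
y(r, D) = -6*(-10 + D)*(-1/4 + r) (y(r, D) = -6*(r - 1/4)*(D - 10) = -6*(-1/4 + r)*(-10 + D) = -6*(-10 + D)*(-1/4 + r))
k = 0 (k = -15 + 60*7 + (3/2)*10 - 6*10*7 = -15 + 420 + 15 - 420 = 0)
k*R(G(4)) = 0*4 = 0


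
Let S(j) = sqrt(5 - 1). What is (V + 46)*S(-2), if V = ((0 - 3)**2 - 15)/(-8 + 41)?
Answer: 1008/11 ≈ 91.636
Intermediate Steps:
V = -2/11 (V = ((-3)**2 - 15)/33 = (9 - 15)*(1/33) = -6*1/33 = -2/11 ≈ -0.18182)
S(j) = 2 (S(j) = sqrt(4) = 2)
(V + 46)*S(-2) = (-2/11 + 46)*2 = (504/11)*2 = 1008/11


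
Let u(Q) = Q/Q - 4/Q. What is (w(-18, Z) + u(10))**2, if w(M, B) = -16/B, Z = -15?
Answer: 25/9 ≈ 2.7778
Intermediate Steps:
u(Q) = 1 - 4/Q
(w(-18, Z) + u(10))**2 = (-16/(-15) + (-4 + 10)/10)**2 = (-16*(-1/15) + (1/10)*6)**2 = (16/15 + 3/5)**2 = (5/3)**2 = 25/9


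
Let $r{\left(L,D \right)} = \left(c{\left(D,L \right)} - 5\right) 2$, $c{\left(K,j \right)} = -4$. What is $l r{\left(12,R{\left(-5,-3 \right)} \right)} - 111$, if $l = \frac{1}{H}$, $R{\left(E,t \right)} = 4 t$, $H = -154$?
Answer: $- \frac{8538}{77} \approx -110.88$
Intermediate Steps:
$r{\left(L,D \right)} = -18$ ($r{\left(L,D \right)} = \left(-4 - 5\right) 2 = \left(-9\right) 2 = -18$)
$l = - \frac{1}{154}$ ($l = \frac{1}{-154} = - \frac{1}{154} \approx -0.0064935$)
$l r{\left(12,R{\left(-5,-3 \right)} \right)} - 111 = \left(- \frac{1}{154}\right) \left(-18\right) - 111 = \frac{9}{77} - 111 = - \frac{8538}{77}$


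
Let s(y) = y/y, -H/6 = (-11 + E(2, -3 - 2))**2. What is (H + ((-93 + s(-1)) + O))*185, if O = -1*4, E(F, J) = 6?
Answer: -45510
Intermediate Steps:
H = -150 (H = -6*(-11 + 6)**2 = -6*(-5)**2 = -6*25 = -150)
O = -4
s(y) = 1
(H + ((-93 + s(-1)) + O))*185 = (-150 + ((-93 + 1) - 4))*185 = (-150 + (-92 - 4))*185 = (-150 - 96)*185 = -246*185 = -45510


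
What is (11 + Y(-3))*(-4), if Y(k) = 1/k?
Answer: -128/3 ≈ -42.667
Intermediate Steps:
(11 + Y(-3))*(-4) = (11 + 1/(-3))*(-4) = (11 - ⅓)*(-4) = (32/3)*(-4) = -128/3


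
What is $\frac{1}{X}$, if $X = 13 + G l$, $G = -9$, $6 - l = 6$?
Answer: $\frac{1}{13} \approx 0.076923$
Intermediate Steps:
$l = 0$ ($l = 6 - 6 = 0$)
$X = 13$ ($X = 13 - 0 = 13 + 0 = 13$)
$\frac{1}{X} = \frac{1}{13}$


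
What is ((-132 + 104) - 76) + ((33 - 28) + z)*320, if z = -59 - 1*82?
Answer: -43624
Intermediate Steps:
z = -141 (z = -59 - 82 = -141)
((-132 + 104) - 76) + ((33 - 28) + z)*320 = ((-132 + 104) - 76) + ((33 - 28) - 141)*320 = (-28 - 76) + (5 - 141)*320 = -104 - 136*320 = -104 - 43520 = -43624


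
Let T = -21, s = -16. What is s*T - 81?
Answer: 255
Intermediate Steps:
s*T - 81 = -16*(-21) - 81 = 336 - 81 = 255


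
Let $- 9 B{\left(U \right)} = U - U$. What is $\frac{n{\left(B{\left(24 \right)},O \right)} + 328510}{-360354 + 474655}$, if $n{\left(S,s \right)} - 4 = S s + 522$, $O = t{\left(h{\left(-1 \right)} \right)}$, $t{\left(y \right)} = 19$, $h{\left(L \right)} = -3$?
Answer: $\frac{329036}{114301} \approx 2.8787$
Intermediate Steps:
$B{\left(U \right)} = 0$ ($B{\left(U \right)} = - \frac{U - U}{9} = \left(- \frac{1}{9}\right) 0 = 0$)
$O = 19$
$n{\left(S,s \right)} = 526 + S s$ ($n{\left(S,s \right)} = 4 + \left(S s + 522\right) = 4 + \left(522 + S s\right) = 526 + S s$)
$\frac{n{\left(B{\left(24 \right)},O \right)} + 328510}{-360354 + 474655} = \frac{\left(526 + 0 \cdot 19\right) + 328510}{-360354 + 474655} = \frac{\left(526 + 0\right) + 328510}{114301} = \left(526 + 328510\right) \frac{1}{114301} = 329036 \cdot \frac{1}{114301} = \frac{329036}{114301}$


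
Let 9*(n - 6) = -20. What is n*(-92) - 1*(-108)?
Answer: -2156/9 ≈ -239.56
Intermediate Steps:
n = 34/9 (n = 6 + (⅑)*(-20) = 6 - 20/9 = 34/9 ≈ 3.7778)
n*(-92) - 1*(-108) = (34/9)*(-92) - 1*(-108) = -3128/9 + 108 = -2156/9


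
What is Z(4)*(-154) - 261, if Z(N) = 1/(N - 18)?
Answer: -250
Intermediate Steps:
Z(N) = 1/(-18 + N)
Z(4)*(-154) - 261 = -154/(-18 + 4) - 261 = -154/(-14) - 261 = -1/14*(-154) - 261 = 11 - 261 = -250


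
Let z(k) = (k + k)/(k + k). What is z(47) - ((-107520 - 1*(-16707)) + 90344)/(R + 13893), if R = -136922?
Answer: 122560/123029 ≈ 0.99619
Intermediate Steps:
z(k) = 1 (z(k) = (2*k)/((2*k)) = (2*k)*(1/(2*k)) = 1)
z(47) - ((-107520 - 1*(-16707)) + 90344)/(R + 13893) = 1 - ((-107520 - 1*(-16707)) + 90344)/(-136922 + 13893) = 1 - ((-107520 + 16707) + 90344)/(-123029) = 1 - (-90813 + 90344)*(-1)/123029 = 1 - (-469)*(-1)/123029 = 1 - 1*469/123029 = 1 - 469/123029 = 122560/123029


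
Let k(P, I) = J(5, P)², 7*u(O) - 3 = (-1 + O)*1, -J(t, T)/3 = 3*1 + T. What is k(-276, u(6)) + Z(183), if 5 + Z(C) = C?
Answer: 670939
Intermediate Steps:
J(t, T) = -9 - 3*T (J(t, T) = -3*(3*1 + T) = -3*(3 + T) = -9 - 3*T)
u(O) = 2/7 + O/7 (u(O) = 3/7 + ((-1 + O)*1)/7 = 3/7 + (-1 + O)/7 = 3/7 + (-⅐ + O/7) = 2/7 + O/7)
k(P, I) = (-9 - 3*P)²
Z(C) = -5 + C
k(-276, u(6)) + Z(183) = 9*(3 - 276)² + (-5 + 183) = 9*(-273)² + 178 = 9*74529 + 178 = 670761 + 178 = 670939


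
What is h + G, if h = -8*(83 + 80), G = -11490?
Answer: -12794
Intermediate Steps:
h = -1304 (h = -8*163 = -1304)
h + G = -1304 - 11490 = -12794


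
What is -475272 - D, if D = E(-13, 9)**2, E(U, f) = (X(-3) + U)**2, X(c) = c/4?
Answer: -130820257/256 ≈ -5.1102e+5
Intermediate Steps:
X(c) = c/4 (X(c) = c*(1/4) = c/4)
E(U, f) = (-3/4 + U)**2 (E(U, f) = ((1/4)*(-3) + U)**2 = (-3/4 + U)**2)
D = 9150625/256 (D = ((-3 + 4*(-13))**2/16)**2 = ((-3 - 52)**2/16)**2 = ((1/16)*(-55)**2)**2 = ((1/16)*3025)**2 = (3025/16)**2 = 9150625/256 ≈ 35745.)
-475272 - D = -475272 - 1*9150625/256 = -475272 - 9150625/256 = -130820257/256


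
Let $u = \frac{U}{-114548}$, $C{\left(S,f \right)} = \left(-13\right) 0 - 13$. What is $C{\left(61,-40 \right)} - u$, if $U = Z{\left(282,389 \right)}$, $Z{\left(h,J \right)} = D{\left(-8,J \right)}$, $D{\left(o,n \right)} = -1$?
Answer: $- \frac{1489125}{114548} \approx -13.0$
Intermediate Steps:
$Z{\left(h,J \right)} = -1$
$C{\left(S,f \right)} = -13$ ($C{\left(S,f \right)} = 0 - 13 = -13$)
$U = -1$
$u = \frac{1}{114548}$ ($u = - \frac{1}{-114548} = \left(-1\right) \left(- \frac{1}{114548}\right) = \frac{1}{114548} \approx 8.73 \cdot 10^{-6}$)
$C{\left(61,-40 \right)} - u = -13 - \frac{1}{114548} = - \frac{1489125}{114548}$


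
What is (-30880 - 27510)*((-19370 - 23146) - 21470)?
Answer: 3736142540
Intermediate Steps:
(-30880 - 27510)*((-19370 - 23146) - 21470) = -58390*(-42516 - 21470) = -58390*(-63986) = 3736142540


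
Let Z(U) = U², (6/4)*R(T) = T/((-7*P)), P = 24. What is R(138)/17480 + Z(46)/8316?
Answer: 803981/3160080 ≈ 0.25442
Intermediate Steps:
R(T) = -T/252 (R(T) = 2*(T/((-7*24)))/3 = 2*(T/(-168))/3 = 2*(T*(-1/168))/3 = 2*(-T/168)/3 = -T/252)
R(138)/17480 + Z(46)/8316 = -1/252*138/17480 + 46²/8316 = -23/42*1/17480 + 2116*(1/8316) = -1/31920 + 529/2079 = 803981/3160080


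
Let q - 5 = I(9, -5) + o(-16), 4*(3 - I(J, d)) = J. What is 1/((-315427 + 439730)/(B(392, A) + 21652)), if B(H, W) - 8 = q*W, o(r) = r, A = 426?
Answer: 34587/248606 ≈ 0.13912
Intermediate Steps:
I(J, d) = 3 - J/4
q = -41/4 (q = 5 + ((3 - ¼*9) - 16) = 5 + ((3 - 9/4) - 16) = 5 + (¾ - 16) = 5 - 61/4 = -41/4 ≈ -10.250)
B(H, W) = 8 - 41*W/4
1/((-315427 + 439730)/(B(392, A) + 21652)) = 1/((-315427 + 439730)/((8 - 41/4*426) + 21652)) = 1/(124303/((8 - 8733/2) + 21652)) = 1/(124303/(-8717/2 + 21652)) = 1/(124303/(34587/2)) = 1/(124303*(2/34587)) = 1/(248606/34587) = 34587/248606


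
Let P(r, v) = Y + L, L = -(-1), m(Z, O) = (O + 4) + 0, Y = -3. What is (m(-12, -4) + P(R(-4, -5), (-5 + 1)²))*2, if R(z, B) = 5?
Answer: -4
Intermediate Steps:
m(Z, O) = 4 + O (m(Z, O) = (4 + O) + 0 = 4 + O)
L = 1 (L = -1*(-1) = 1)
P(r, v) = -2 (P(r, v) = -3 + 1 = -2)
(m(-12, -4) + P(R(-4, -5), (-5 + 1)²))*2 = ((4 - 4) - 2)*2 = (0 - 2)*2 = -2*2 = -4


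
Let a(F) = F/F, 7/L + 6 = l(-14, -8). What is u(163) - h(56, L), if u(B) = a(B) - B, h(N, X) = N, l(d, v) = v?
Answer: -218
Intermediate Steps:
L = -1/2 (L = 7/(-6 - 8) = 7/(-14) = 7*(-1/14) = -1/2 ≈ -0.50000)
a(F) = 1
u(B) = 1 - B
u(163) - h(56, L) = (1 - 1*163) - 1*56 = (1 - 163) - 56 = -162 - 56 = -218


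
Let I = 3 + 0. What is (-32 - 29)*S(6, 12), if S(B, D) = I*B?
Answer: -1098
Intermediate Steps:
I = 3
S(B, D) = 3*B
(-32 - 29)*S(6, 12) = (-32 - 29)*(3*6) = -61*18 = -1098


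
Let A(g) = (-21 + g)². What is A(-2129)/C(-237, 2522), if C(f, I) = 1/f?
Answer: -1095532500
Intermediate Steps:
A(-2129)/C(-237, 2522) = (-21 - 2129)²/(1/(-237)) = (-2150)²/(-1/237) = 4622500*(-237) = -1095532500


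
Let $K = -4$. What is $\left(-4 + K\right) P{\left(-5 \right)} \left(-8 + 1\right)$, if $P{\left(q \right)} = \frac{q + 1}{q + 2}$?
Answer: $\frac{224}{3} \approx 74.667$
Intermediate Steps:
$P{\left(q \right)} = \frac{1 + q}{2 + q}$
$\left(-4 + K\right) P{\left(-5 \right)} \left(-8 + 1\right) = \left(-4 - 4\right) \frac{1 - 5}{2 - 5} \left(-8 + 1\right) = - 8 \frac{1}{-3} \left(-4\right) \left(-7\right) = - 8 \left(\left(- \frac{1}{3}\right) \left(-4\right)\right) \left(-7\right) = \left(-8\right) \frac{4}{3} \left(-7\right) = \left(- \frac{32}{3}\right) \left(-7\right) = \frac{224}{3}$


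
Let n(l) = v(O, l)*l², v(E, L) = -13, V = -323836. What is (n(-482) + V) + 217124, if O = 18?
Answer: -3126924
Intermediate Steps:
n(l) = -13*l²
(n(-482) + V) + 217124 = (-13*(-482)² - 323836) + 217124 = (-13*232324 - 323836) + 217124 = (-3020212 - 323836) + 217124 = -3344048 + 217124 = -3126924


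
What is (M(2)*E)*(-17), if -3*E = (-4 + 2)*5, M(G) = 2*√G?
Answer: -340*√2/3 ≈ -160.28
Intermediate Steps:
E = 10/3 (E = -(-4 + 2)*5/3 = -(-2)*5/3 = -⅓*(-10) = 10/3 ≈ 3.3333)
(M(2)*E)*(-17) = ((2*√2)*(10/3))*(-17) = (20*√2/3)*(-17) = -340*√2/3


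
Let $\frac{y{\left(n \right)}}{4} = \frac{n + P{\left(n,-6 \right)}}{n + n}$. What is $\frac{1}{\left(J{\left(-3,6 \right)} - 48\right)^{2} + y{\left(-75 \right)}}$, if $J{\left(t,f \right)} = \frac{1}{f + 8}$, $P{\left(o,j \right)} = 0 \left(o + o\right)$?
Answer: $\frac{196}{450633} \approx 0.00043494$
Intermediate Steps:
$P{\left(o,j \right)} = 0$ ($P{\left(o,j \right)} = 0 \cdot 2 o = 0$)
$J{\left(t,f \right)} = \frac{1}{8 + f}$
$y{\left(n \right)} = 2$ ($y{\left(n \right)} = 4 \frac{n + 0}{n + n} = 4 \frac{n}{2 n} = 4 n \frac{1}{2 n} = 4 \cdot \frac{1}{2} = 2$)
$\frac{1}{\left(J{\left(-3,6 \right)} - 48\right)^{2} + y{\left(-75 \right)}} = \frac{1}{\left(\frac{1}{8 + 6} - 48\right)^{2} + 2} = \frac{1}{\left(\frac{1}{14} - 48\right)^{2} + 2} = \frac{1}{\left(- \frac{671}{14}\right)^{2} + 2} = \frac{1}{\frac{450241}{196} + 2} = \frac{1}{\frac{450633}{196}} = \frac{196}{450633}$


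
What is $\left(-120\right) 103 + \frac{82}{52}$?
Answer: $- \frac{321319}{26} \approx -12358.0$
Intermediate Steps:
$\left(-120\right) 103 + \frac{82}{52} = -12360 + 82 \cdot \frac{1}{52} = -12360 + \frac{41}{26} = - \frac{321319}{26}$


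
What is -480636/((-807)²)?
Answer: -53404/72361 ≈ -0.73802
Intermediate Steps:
-480636/((-807)²) = -480636/651249 = -480636*1/651249 = -53404/72361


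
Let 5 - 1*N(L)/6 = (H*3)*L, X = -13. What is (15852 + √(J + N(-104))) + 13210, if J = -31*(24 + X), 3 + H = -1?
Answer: 29062 + I*√7799 ≈ 29062.0 + 88.312*I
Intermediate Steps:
H = -4 (H = -3 - 1 = -4)
J = -341 (J = -31*(24 - 13) = -31*11 = -341)
N(L) = 30 + 72*L (N(L) = 30 - 6*(-4*3)*L = 30 - (-72)*L = 30 + 72*L)
(15852 + √(J + N(-104))) + 13210 = (15852 + √(-341 + (30 + 72*(-104)))) + 13210 = (15852 + √(-341 + (30 - 7488))) + 13210 = (15852 + √(-341 - 7458)) + 13210 = (15852 + √(-7799)) + 13210 = (15852 + I*√7799) + 13210 = 29062 + I*√7799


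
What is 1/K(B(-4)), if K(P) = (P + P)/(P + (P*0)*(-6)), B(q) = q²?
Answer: ½ ≈ 0.50000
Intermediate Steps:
K(P) = 2 (K(P) = (2*P)/(P + 0*(-6)) = (2*P)/(P + 0) = (2*P)/P = 2)
1/K(B(-4)) = 1/2 = ½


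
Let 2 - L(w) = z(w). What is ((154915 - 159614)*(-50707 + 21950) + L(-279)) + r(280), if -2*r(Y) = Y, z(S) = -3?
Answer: 135129008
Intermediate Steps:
L(w) = 5 (L(w) = 2 - 1*(-3) = 2 + 3 = 5)
r(Y) = -Y/2
((154915 - 159614)*(-50707 + 21950) + L(-279)) + r(280) = ((154915 - 159614)*(-50707 + 21950) + 5) - 1/2*280 = (-4699*(-28757) + 5) - 140 = (135129143 + 5) - 140 = 135129148 - 140 = 135129008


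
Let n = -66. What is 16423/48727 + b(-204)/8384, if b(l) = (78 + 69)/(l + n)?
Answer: 12389751257/36767445120 ≈ 0.33698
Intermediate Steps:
b(l) = 147/(-66 + l) (b(l) = (78 + 69)/(l - 66) = 147/(-66 + l))
16423/48727 + b(-204)/8384 = 16423/48727 + (147/(-66 - 204))/8384 = 16423*(1/48727) + (147/(-270))*(1/8384) = 16423/48727 + (147*(-1/270))*(1/8384) = 16423/48727 - 49/90*1/8384 = 16423/48727 - 49/754560 = 12389751257/36767445120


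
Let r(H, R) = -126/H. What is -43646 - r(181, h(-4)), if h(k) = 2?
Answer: -7899800/181 ≈ -43645.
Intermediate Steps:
-43646 - r(181, h(-4)) = -43646 - (-126)/181 = -43646 - 1*(-126/181) = -43646 + 126/181 = -7899800/181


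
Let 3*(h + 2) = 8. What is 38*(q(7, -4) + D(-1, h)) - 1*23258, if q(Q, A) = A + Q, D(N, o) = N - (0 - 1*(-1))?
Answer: -23220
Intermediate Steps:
h = ⅔ (h = -2 + (⅓)*8 = -2 + 8/3 = ⅔ ≈ 0.66667)
D(N, o) = -1 + N (D(N, o) = N - (0 + 1) = N - 1*1 = N - 1 = -1 + N)
38*(q(7, -4) + D(-1, h)) - 1*23258 = 38*((-4 + 7) + (-1 - 1)) - 1*23258 = 38*(3 - 2) - 23258 = 38*1 - 23258 = 38 - 23258 = -23220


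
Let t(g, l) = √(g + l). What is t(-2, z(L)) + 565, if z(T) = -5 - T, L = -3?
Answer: 565 + 2*I ≈ 565.0 + 2.0*I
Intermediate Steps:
t(-2, z(L)) + 565 = √(-2 + (-5 - 1*(-3))) + 565 = √(-2 + (-5 + 3)) + 565 = √(-2 - 2) + 565 = √(-4) + 565 = 2*I + 565 = 565 + 2*I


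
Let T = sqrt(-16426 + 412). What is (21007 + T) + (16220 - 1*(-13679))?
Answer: 50906 + I*sqrt(16014) ≈ 50906.0 + 126.55*I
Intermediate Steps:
T = I*sqrt(16014) (T = sqrt(-16014) = I*sqrt(16014) ≈ 126.55*I)
(21007 + T) + (16220 - 1*(-13679)) = (21007 + I*sqrt(16014)) + (16220 - 1*(-13679)) = (21007 + I*sqrt(16014)) + (16220 + 13679) = (21007 + I*sqrt(16014)) + 29899 = 50906 + I*sqrt(16014)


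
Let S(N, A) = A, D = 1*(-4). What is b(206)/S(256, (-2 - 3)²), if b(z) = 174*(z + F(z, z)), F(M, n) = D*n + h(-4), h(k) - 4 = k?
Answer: -107532/25 ≈ -4301.3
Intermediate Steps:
D = -4
h(k) = 4 + k
F(M, n) = -4*n (F(M, n) = -4*n + (4 - 4) = -4*n + 0 = -4*n)
b(z) = -522*z (b(z) = 174*(z - 4*z) = 174*(-3*z) = -522*z)
b(206)/S(256, (-2 - 3)²) = (-522*206)/((-2 - 3)²) = -107532/((-5)²) = -107532/25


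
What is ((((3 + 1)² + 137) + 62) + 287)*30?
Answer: 15060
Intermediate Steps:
((((3 + 1)² + 137) + 62) + 287)*30 = (((4² + 137) + 62) + 287)*30 = (((16 + 137) + 62) + 287)*30 = ((153 + 62) + 287)*30 = (215 + 287)*30 = 502*30 = 15060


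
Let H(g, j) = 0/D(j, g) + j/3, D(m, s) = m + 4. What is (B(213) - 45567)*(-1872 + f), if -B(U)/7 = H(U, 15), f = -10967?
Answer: 585484078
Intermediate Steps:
D(m, s) = 4 + m
H(g, j) = j/3 (H(g, j) = 0/(4 + j) + j/3 = 0 + j*(⅓) = 0 + j/3 = j/3)
B(U) = -35 (B(U) = -7*15/3 = -7*5 = -35)
(B(213) - 45567)*(-1872 + f) = (-35 - 45567)*(-1872 - 10967) = -45602*(-12839) = 585484078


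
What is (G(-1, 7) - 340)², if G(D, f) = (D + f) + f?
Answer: 106929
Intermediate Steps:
G(D, f) = D + 2*f
(G(-1, 7) - 340)² = ((-1 + 2*7) - 340)² = ((-1 + 14) - 340)² = (13 - 340)² = (-327)² = 106929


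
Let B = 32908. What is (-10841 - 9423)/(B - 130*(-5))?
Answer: -596/987 ≈ -0.60385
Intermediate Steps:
(-10841 - 9423)/(B - 130*(-5)) = (-10841 - 9423)/(32908 - 130*(-5)) = -20264/(32908 + 650) = -20264/33558 = -20264*1/33558 = -596/987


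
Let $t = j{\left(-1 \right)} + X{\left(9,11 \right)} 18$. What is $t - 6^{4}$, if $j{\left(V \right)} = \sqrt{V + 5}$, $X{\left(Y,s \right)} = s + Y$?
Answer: $-934$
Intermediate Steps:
$X{\left(Y,s \right)} = Y + s$
$j{\left(V \right)} = \sqrt{5 + V}$
$t = 362$ ($t = \sqrt{5 - 1} + \left(9 + 11\right) 18 = \sqrt{4} + 20 \cdot 18 = 2 + 360 = 362$)
$t - 6^{4} = 362 - 6^{4} = 362 - 1296 = -934$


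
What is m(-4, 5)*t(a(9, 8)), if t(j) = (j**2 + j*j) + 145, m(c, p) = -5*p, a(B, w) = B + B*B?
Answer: -408625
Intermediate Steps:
a(B, w) = B + B**2
t(j) = 145 + 2*j**2 (t(j) = (j**2 + j**2) + 145 = 2*j**2 + 145 = 145 + 2*j**2)
m(-4, 5)*t(a(9, 8)) = (-5*5)*(145 + 2*(9*(1 + 9))**2) = -25*(145 + 2*(9*10)**2) = -25*(145 + 2*90**2) = -25*(145 + 2*8100) = -25*(145 + 16200) = -25*16345 = -408625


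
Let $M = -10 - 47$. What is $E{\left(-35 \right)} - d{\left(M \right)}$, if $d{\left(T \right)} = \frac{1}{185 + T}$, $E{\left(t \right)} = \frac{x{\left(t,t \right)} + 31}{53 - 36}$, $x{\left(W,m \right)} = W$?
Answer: $- \frac{529}{2176} \approx -0.24311$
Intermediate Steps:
$M = -57$ ($M = -10 - 47 = -57$)
$E{\left(t \right)} = \frac{31}{17} + \frac{t}{17}$ ($E{\left(t \right)} = \frac{t + 31}{53 - 36} = \frac{31 + t}{17} = \left(31 + t\right) \frac{1}{17} = \frac{31}{17} + \frac{t}{17}$)
$E{\left(-35 \right)} - d{\left(M \right)} = \left(\frac{31}{17} + \frac{1}{17} \left(-35\right)\right) - \frac{1}{185 - 57} = \left(\frac{31}{17} - \frac{35}{17}\right) - \frac{1}{128} = - \frac{4}{17} - \frac{1}{128} = - \frac{529}{2176}$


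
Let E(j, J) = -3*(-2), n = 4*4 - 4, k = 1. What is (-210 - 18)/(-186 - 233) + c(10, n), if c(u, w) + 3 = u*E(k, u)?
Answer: 24111/419 ≈ 57.544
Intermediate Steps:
n = 12 (n = 16 - 4 = 12)
E(j, J) = 6
c(u, w) = -3 + 6*u (c(u, w) = -3 + u*6 = -3 + 6*u)
(-210 - 18)/(-186 - 233) + c(10, n) = (-210 - 18)/(-186 - 233) + (-3 + 6*10) = -228/(-419) + (-3 + 60) = -228*(-1/419) + 57 = 228/419 + 57 = 24111/419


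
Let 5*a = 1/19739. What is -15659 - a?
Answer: -1545465006/98695 ≈ -15659.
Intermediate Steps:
a = 1/98695 (a = (⅕)/19739 = (⅕)*(1/19739) = 1/98695 ≈ 1.0132e-5)
-15659 - a = -15659 - 1*1/98695 = -15659 - 1/98695 = -1545465006/98695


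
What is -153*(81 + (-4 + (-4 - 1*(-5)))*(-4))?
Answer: -14229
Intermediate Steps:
-153*(81 + (-4 + (-4 - 1*(-5)))*(-4)) = -153*(81 + (-4 + (-4 + 5))*(-4)) = -153*(81 + (-4 + 1)*(-4)) = -153*(81 - 3*(-4)) = -153*(81 + 12) = -153*93 = -14229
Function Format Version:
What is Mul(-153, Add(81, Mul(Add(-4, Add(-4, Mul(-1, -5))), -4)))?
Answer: -14229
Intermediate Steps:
Mul(-153, Add(81, Mul(Add(-4, Add(-4, Mul(-1, -5))), -4))) = Mul(-153, Add(81, Mul(Add(-4, Add(-4, 5)), -4))) = Mul(-153, Add(81, Mul(Add(-4, 1), -4))) = Mul(-153, Add(81, Mul(-3, -4))) = Mul(-153, Add(81, 12)) = Mul(-153, 93) = -14229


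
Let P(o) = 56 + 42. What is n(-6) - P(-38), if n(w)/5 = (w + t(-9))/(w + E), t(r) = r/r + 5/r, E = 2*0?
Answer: -2521/27 ≈ -93.370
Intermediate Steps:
E = 0
P(o) = 98
t(r) = 1 + 5/r
n(w) = 5*(4/9 + w)/w (n(w) = 5*((w + (5 - 9)/(-9))/(w + 0)) = 5*((w - 1/9*(-4))/w) = 5*((w + 4/9)/w) = 5*((4/9 + w)/w) = 5*(4/9 + w)/w)
n(-6) - P(-38) = (5 + (20/9)/(-6)) - 1*98 = (5 + (20/9)*(-1/6)) - 98 = (5 - 10/27) - 98 = 125/27 - 98 = -2521/27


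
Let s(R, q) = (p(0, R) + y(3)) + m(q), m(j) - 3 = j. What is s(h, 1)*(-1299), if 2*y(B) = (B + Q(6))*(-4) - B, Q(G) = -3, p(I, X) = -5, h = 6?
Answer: 6495/2 ≈ 3247.5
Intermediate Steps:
m(j) = 3 + j
y(B) = 6 - 5*B/2 (y(B) = ((B - 3)*(-4) - B)/2 = ((-3 + B)*(-4) - B)/2 = ((12 - 4*B) - B)/2 = (12 - 5*B)/2 = 6 - 5*B/2)
s(R, q) = -7/2 + q (s(R, q) = (-5 + (6 - 5/2*3)) + (3 + q) = (-5 + (6 - 15/2)) + (3 + q) = (-5 - 3/2) + (3 + q) = -13/2 + (3 + q) = -7/2 + q)
s(h, 1)*(-1299) = (-7/2 + 1)*(-1299) = -5/2*(-1299) = 6495/2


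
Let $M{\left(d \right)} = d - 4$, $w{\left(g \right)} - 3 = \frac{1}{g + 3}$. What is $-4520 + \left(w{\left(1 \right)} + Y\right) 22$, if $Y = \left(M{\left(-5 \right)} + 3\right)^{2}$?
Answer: $- \frac{7313}{2} \approx -3656.5$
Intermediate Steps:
$w{\left(g \right)} = 3 + \frac{1}{3 + g}$ ($w{\left(g \right)} = 3 + \frac{1}{g + 3} = 3 + \frac{1}{3 + g}$)
$M{\left(d \right)} = -4 + d$
$Y = 36$ ($Y = \left(\left(-4 - 5\right) + 3\right)^{2} = \left(-9 + 3\right)^{2} = \left(-6\right)^{2} = 36$)
$-4520 + \left(w{\left(1 \right)} + Y\right) 22 = -4520 + \left(\frac{10 + 3 \cdot 1}{3 + 1} + 36\right) 22 = -4520 + \left(\frac{10 + 3}{4} + 36\right) 22 = -4520 + \left(\frac{1}{4} \cdot 13 + 36\right) 22 = -4520 + \left(\frac{13}{4} + 36\right) 22 = -4520 + \frac{157}{4} \cdot 22 = -4520 + \frac{1727}{2} = - \frac{7313}{2}$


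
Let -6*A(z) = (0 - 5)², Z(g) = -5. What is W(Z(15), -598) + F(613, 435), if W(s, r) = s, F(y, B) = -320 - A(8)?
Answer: -1925/6 ≈ -320.83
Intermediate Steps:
A(z) = -25/6 (A(z) = -(0 - 5)²/6 = -⅙*(-5)² = -⅙*25 = -25/6)
F(y, B) = -1895/6 (F(y, B) = -320 - 1*(-25/6) = -320 + 25/6 = -1895/6)
W(Z(15), -598) + F(613, 435) = -5 - 1895/6 = -1925/6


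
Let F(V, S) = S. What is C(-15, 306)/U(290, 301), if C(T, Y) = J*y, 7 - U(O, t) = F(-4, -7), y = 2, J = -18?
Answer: -18/7 ≈ -2.5714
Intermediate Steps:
U(O, t) = 14 (U(O, t) = 7 - 1*(-7) = 7 + 7 = 14)
C(T, Y) = -36 (C(T, Y) = -18*2 = -36)
C(-15, 306)/U(290, 301) = -36/14 = -36*1/14 = -18/7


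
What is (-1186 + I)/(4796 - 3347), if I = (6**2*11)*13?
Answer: 566/207 ≈ 2.7343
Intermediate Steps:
I = 5148 (I = (36*11)*13 = 396*13 = 5148)
(-1186 + I)/(4796 - 3347) = (-1186 + 5148)/(4796 - 3347) = 3962/1449 = 3962*(1/1449) = 566/207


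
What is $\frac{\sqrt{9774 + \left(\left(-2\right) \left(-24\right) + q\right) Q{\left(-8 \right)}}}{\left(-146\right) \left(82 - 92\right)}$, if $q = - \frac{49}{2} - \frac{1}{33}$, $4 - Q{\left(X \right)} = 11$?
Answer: $\frac{\sqrt{41859906}}{96360} \approx 0.067143$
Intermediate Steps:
$Q{\left(X \right)} = -7$ ($Q{\left(X \right)} = 4 - 11 = -7$)
$q = - \frac{1619}{66}$ ($q = \left(-49\right) \frac{1}{2} - \frac{1}{33} = - \frac{49}{2} - \frac{1}{33} = - \frac{1619}{66} \approx -24.53$)
$\frac{\sqrt{9774 + \left(\left(-2\right) \left(-24\right) + q\right) Q{\left(-8 \right)}}}{\left(-146\right) \left(82 - 92\right)} = \frac{\sqrt{9774 + \left(\left(-2\right) \left(-24\right) - \frac{1619}{66}\right) \left(-7\right)}}{\left(-146\right) \left(82 - 92\right)} = \frac{\sqrt{9774 + \left(48 - \frac{1619}{66}\right) \left(-7\right)}}{\left(-146\right) \left(-10\right)} = \frac{\sqrt{9774 + \frac{1549}{66} \left(-7\right)}}{1460} = \sqrt{9774 - \frac{10843}{66}} \cdot \frac{1}{1460} = \sqrt{\frac{634241}{66}} \cdot \frac{1}{1460} = \frac{\sqrt{41859906}}{66} \cdot \frac{1}{1460} = \frac{\sqrt{41859906}}{96360}$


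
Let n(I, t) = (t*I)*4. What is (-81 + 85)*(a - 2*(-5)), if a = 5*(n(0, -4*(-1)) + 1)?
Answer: 60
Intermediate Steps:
n(I, t) = 4*I*t (n(I, t) = (I*t)*4 = 4*I*t)
a = 5 (a = 5*(4*0*(-4*(-1)) + 1) = 5*(4*0*4 + 1) = 5*(0 + 1) = 5*1 = 5)
(-81 + 85)*(a - 2*(-5)) = (-81 + 85)*(5 - 2*(-5)) = 4*(5 + 10) = 4*15 = 60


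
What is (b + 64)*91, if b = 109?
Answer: 15743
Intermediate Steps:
(b + 64)*91 = (109 + 64)*91 = 173*91 = 15743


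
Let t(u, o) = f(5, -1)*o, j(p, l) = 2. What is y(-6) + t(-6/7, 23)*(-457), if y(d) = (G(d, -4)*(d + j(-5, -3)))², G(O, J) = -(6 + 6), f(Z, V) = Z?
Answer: -50251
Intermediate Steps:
G(O, J) = -12 (G(O, J) = -1*12 = -12)
t(u, o) = 5*o
y(d) = (-24 - 12*d)² (y(d) = (-12*(d + 2))² = (-12*(2 + d))² = (-24 - 12*d)²)
y(-6) + t(-6/7, 23)*(-457) = 144*(2 - 6)² + (5*23)*(-457) = 144*(-4)² + 115*(-457) = 144*16 - 52555 = 2304 - 52555 = -50251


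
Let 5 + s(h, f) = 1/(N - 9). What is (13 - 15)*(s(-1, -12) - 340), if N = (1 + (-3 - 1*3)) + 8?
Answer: 2071/3 ≈ 690.33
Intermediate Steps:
N = 3 (N = (1 + (-3 - 3)) + 8 = (1 - 6) + 8 = -5 + 8 = 3)
s(h, f) = -31/6 (s(h, f) = -5 + 1/(3 - 9) = -5 + 1/(-6) = -5 - ⅙ = -31/6)
(13 - 15)*(s(-1, -12) - 340) = (13 - 15)*(-31/6 - 340) = -2*(-2071/6) = 2071/3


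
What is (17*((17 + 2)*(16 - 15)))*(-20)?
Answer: -6460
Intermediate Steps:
(17*((17 + 2)*(16 - 15)))*(-20) = (17*(19*1))*(-20) = (17*19)*(-20) = 323*(-20) = -6460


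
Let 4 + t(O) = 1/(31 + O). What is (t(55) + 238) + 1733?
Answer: 169163/86 ≈ 1967.0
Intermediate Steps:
t(O) = -4 + 1/(31 + O)
(t(55) + 238) + 1733 = ((-123 - 4*55)/(31 + 55) + 238) + 1733 = ((-123 - 220)/86 + 238) + 1733 = ((1/86)*(-343) + 238) + 1733 = (-343/86 + 238) + 1733 = 20125/86 + 1733 = 169163/86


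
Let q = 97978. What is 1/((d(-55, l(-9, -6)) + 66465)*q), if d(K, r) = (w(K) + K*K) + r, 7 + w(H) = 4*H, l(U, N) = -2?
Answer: 1/6786054258 ≈ 1.4736e-10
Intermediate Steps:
w(H) = -7 + 4*H
d(K, r) = -7 + r + K² + 4*K (d(K, r) = ((-7 + 4*K) + K*K) + r = ((-7 + 4*K) + K²) + r = (-7 + K² + 4*K) + r = -7 + r + K² + 4*K)
1/((d(-55, l(-9, -6)) + 66465)*q) = 1/(((-7 - 2 + (-55)² + 4*(-55)) + 66465)*97978) = (1/97978)/((-7 - 2 + 3025 - 220) + 66465) = (1/97978)/(2796 + 66465) = (1/97978)/69261 = (1/69261)*(1/97978) = 1/6786054258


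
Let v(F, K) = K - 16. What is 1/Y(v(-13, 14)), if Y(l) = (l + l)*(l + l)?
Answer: 1/16 ≈ 0.062500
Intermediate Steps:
v(F, K) = -16 + K
Y(l) = 4*l**2 (Y(l) = (2*l)*(2*l) = 4*l**2)
1/Y(v(-13, 14)) = 1/(4*(-16 + 14)**2) = 1/(4*(-2)**2) = 1/(4*4) = 1/16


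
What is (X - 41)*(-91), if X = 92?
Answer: -4641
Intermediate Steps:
(X - 41)*(-91) = (92 - 41)*(-91) = 51*(-91) = -4641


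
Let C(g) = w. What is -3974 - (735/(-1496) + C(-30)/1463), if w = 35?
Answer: -112943691/28424 ≈ -3973.5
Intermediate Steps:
C(g) = 35
-3974 - (735/(-1496) + C(-30)/1463) = -3974 - (735/(-1496) + 35/1463) = -3974 - (735*(-1/1496) + 35*(1/1463)) = -3974 - (-735/1496 + 5/209) = -3974 - 1*(-13285/28424) = -3974 + 13285/28424 = -112943691/28424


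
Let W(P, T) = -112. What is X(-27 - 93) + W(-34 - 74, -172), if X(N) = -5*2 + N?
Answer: -242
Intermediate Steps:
X(N) = -10 + N
X(-27 - 93) + W(-34 - 74, -172) = (-10 + (-27 - 93)) - 112 = (-10 - 120) - 112 = -130 - 112 = -242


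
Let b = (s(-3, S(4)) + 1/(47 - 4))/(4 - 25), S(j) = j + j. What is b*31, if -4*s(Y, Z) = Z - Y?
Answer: 2077/516 ≈ 4.0252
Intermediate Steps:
S(j) = 2*j
s(Y, Z) = -Z/4 + Y/4 (s(Y, Z) = -(Z - Y)/4 = -Z/4 + Y/4)
b = 67/516 (b = ((-4/2 + (¼)*(-3)) + 1/(47 - 4))/(4 - 25) = ((-¼*8 - ¾) + 1/43)/(-21) = ((-2 - ¾) + 1/43)*(-1/21) = (-11/4 + 1/43)*(-1/21) = -469/172*(-1/21) = 67/516 ≈ 0.12984)
b*31 = (67/516)*31 = 2077/516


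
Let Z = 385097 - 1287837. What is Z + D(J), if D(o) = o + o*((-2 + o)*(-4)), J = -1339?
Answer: -8086475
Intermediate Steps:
Z = -902740
D(o) = o + o*(8 - 4*o)
Z + D(J) = -902740 - 1339*(9 - 4*(-1339)) = -902740 - 1339*(9 + 5356) = -902740 - 1339*5365 = -902740 - 7183735 = -8086475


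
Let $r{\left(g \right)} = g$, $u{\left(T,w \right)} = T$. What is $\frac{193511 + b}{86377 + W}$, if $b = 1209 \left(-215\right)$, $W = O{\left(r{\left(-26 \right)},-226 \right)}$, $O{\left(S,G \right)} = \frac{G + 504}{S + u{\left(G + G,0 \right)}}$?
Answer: $- \frac{3968834}{5160991} \approx -0.76901$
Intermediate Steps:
$O{\left(S,G \right)} = \frac{504 + G}{S + 2 G}$ ($O{\left(S,G \right)} = \frac{G + 504}{S + \left(G + G\right)} = \frac{504 + G}{S + 2 G}$)
$W = - \frac{139}{239}$ ($W = \frac{504 - 226}{-26 + 2 \left(-226\right)} = \frac{1}{-26 - 452} \cdot 278 = \frac{1}{-478} \cdot 278 = \left(- \frac{1}{478}\right) 278 = - \frac{139}{239} \approx -0.58159$)
$b = -259935$
$\frac{193511 + b}{86377 + W} = \frac{193511 - 259935}{86377 - \frac{139}{239}} = - \frac{66424}{\frac{20643964}{239}} = \left(-66424\right) \frac{239}{20643964} = - \frac{3968834}{5160991}$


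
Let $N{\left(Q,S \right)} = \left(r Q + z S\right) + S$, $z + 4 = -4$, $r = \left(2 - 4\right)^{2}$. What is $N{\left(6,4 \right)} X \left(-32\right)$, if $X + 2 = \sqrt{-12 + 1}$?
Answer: $-256 + 128 i \sqrt{11} \approx -256.0 + 424.53 i$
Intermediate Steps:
$r = 4$ ($r = \left(-2\right)^{2} = 4$)
$z = -8$ ($z = -4 - 4 = -8$)
$X = -2 + i \sqrt{11}$ ($X = -2 + \sqrt{-12 + 1} = -2 + \sqrt{-11} = -2 + i \sqrt{11} \approx -2.0 + 3.3166 i$)
$N{\left(Q,S \right)} = - 7 S + 4 Q$ ($N{\left(Q,S \right)} = \left(4 Q - 8 S\right) + S = \left(- 8 S + 4 Q\right) + S = - 7 S + 4 Q$)
$N{\left(6,4 \right)} X \left(-32\right) = \left(\left(-7\right) 4 + 4 \cdot 6\right) \left(-2 + i \sqrt{11}\right) \left(-32\right) = \left(-28 + 24\right) \left(-2 + i \sqrt{11}\right) \left(-32\right) = - 4 \left(-2 + i \sqrt{11}\right) \left(-32\right) = \left(8 - 4 i \sqrt{11}\right) \left(-32\right) = -256 + 128 i \sqrt{11}$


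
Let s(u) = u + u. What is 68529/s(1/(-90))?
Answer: -3083805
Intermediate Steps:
s(u) = 2*u
68529/s(1/(-90)) = 68529/((2/(-90))) = 68529/((2*(-1/90))) = 68529/(-1/45) = 68529*(-45) = -3083805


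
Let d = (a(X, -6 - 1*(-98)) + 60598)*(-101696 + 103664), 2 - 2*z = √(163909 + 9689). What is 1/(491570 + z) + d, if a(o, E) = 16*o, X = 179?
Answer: 20119631386909569090/161094669761 + √173598/483284009283 ≈ 1.2489e+8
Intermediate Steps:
z = 1 - √173598/2 (z = 1 - √(163909 + 9689)/2 = 1 - √173598/2 ≈ -207.33)
d = 124893216 (d = (16*179 + 60598)*(-101696 + 103664) = (2864 + 60598)*1968 = 63462*1968 = 124893216)
1/(491570 + z) + d = 1/(491570 + (1 - √173598/2)) + 124893216 = 1/(491571 - √173598/2) + 124893216 = 124893216 + 1/(491571 - √173598/2)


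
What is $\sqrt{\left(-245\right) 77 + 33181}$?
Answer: $2 \sqrt{3579} \approx 119.65$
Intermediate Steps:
$\sqrt{\left(-245\right) 77 + 33181} = \sqrt{-18865 + 33181} = \sqrt{14316} = 2 \sqrt{3579}$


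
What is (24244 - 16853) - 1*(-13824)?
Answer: 21215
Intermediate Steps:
(24244 - 16853) - 1*(-13824) = 7391 + 13824 = 21215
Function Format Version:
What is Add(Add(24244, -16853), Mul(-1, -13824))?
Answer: 21215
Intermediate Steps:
Add(Add(24244, -16853), Mul(-1, -13824)) = Add(7391, 13824) = 21215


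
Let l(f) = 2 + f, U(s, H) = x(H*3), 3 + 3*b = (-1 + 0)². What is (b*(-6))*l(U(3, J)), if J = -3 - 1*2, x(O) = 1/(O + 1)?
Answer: 54/7 ≈ 7.7143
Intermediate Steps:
x(O) = 1/(1 + O)
J = -5 (J = -3 - 2 = -5)
b = -⅔ (b = -1 + (-1 + 0)²/3 = -1 + (⅓)*(-1)² = -1 + (⅓)*1 = -1 + ⅓ = -⅔ ≈ -0.66667)
U(s, H) = 1/(1 + 3*H) (U(s, H) = 1/(1 + H*3) = 1/(1 + 3*H))
(b*(-6))*l(U(3, J)) = (-⅔*(-6))*(2 + 1/(1 + 3*(-5))) = 4*(2 + 1/(1 - 15)) = 4*(2 + 1/(-14)) = 4*(2 - 1/14) = 4*(27/14) = 54/7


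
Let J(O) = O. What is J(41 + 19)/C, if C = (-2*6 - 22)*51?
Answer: -10/289 ≈ -0.034602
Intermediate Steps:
C = -1734 (C = (-12 - 22)*51 = -34*51 = -1734)
J(41 + 19)/C = (41 + 19)/(-1734) = 60*(-1/1734) = -10/289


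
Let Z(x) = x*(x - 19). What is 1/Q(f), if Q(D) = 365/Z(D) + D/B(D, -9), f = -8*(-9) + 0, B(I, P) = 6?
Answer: 3816/46157 ≈ 0.082674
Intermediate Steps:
f = 72 (f = 72 + 0 = 72)
Z(x) = x*(-19 + x)
Q(D) = D/6 + 365/(D*(-19 + D)) (Q(D) = 365/((D*(-19 + D))) + D/6 = 365*(1/(D*(-19 + D))) + D*(⅙) = 365/(D*(-19 + D)) + D/6 = D/6 + 365/(D*(-19 + D)))
1/Q(f) = 1/((⅙)*(2190 + 72²*(-19 + 72))/(72*(-19 + 72))) = 1/((⅙)*(1/72)*(2190 + 5184*53)/53) = 1/((⅙)*(1/72)*(1/53)*(2190 + 274752)) = 1/((⅙)*(1/72)*(1/53)*276942) = 1/(46157/3816) = 3816/46157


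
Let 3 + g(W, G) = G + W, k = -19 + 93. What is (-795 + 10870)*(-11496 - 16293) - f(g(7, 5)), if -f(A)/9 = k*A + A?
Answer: -279968100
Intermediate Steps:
k = 74
g(W, G) = -3 + G + W (g(W, G) = -3 + (G + W) = -3 + G + W)
f(A) = -675*A (f(A) = -9*(74*A + A) = -675*A)
(-795 + 10870)*(-11496 - 16293) - f(g(7, 5)) = (-795 + 10870)*(-11496 - 16293) - (-675)*(-3 + 5 + 7) = 10075*(-27789) - (-675)*9 = -279974175 - 1*(-6075) = -279974175 + 6075 = -279968100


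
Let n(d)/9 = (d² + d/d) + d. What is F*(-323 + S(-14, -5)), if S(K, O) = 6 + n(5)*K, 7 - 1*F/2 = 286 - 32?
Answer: 2086162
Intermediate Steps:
n(d) = 9 + 9*d + 9*d² (n(d) = 9*((d² + d/d) + d) = 9*((d² + 1) + d) = 9*((1 + d²) + d) = 9*(1 + d + d²) = 9 + 9*d + 9*d²)
F = -494 (F = 14 - 2*(286 - 32) = 14 - 2*254 = 14 - 508 = -494)
S(K, O) = 6 + 279*K (S(K, O) = 6 + (9 + 9*5 + 9*5²)*K = 6 + (9 + 45 + 9*25)*K = 6 + (9 + 45 + 225)*K = 6 + 279*K)
F*(-323 + S(-14, -5)) = -494*(-323 + (6 + 279*(-14))) = -494*(-323 + (6 - 3906)) = -494*(-323 - 3900) = -494*(-4223) = 2086162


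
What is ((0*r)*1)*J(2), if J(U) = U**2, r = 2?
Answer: 0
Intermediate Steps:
((0*r)*1)*J(2) = ((0*2)*1)*2**2 = (0*1)*4 = 0*4 = 0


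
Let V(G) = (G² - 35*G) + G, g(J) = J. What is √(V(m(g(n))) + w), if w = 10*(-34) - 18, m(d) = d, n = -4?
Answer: I*√206 ≈ 14.353*I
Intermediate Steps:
w = -358 (w = -340 - 18 = -358)
V(G) = G² - 34*G
√(V(m(g(n))) + w) = √(-4*(-34 - 4) - 358) = √(-4*(-38) - 358) = √(152 - 358) = √(-206) = I*√206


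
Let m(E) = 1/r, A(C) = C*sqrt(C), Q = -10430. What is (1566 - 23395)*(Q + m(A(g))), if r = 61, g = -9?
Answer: 13888242841/61 ≈ 2.2768e+8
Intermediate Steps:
A(C) = C**(3/2)
m(E) = 1/61
(1566 - 23395)*(Q + m(A(g))) = (1566 - 23395)*(-10430 + 1/61) = -21829*(-636229/61) = 13888242841/61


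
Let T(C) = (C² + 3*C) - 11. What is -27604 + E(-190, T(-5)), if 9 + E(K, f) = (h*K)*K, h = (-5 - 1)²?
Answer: 1271987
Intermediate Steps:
h = 36 (h = (-6)² = 36)
T(C) = -11 + C² + 3*C
E(K, f) = -9 + 36*K² (E(K, f) = -9 + (36*K)*K = -9 + 36*K²)
-27604 + E(-190, T(-5)) = -27604 + (-9 + 36*(-190)²) = -27604 + (-9 + 36*36100) = -27604 + (-9 + 1299600) = -27604 + 1299591 = 1271987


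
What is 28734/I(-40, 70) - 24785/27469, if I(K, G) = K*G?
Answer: -429346123/38456600 ≈ -11.164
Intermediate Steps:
I(K, G) = G*K
28734/I(-40, 70) - 24785/27469 = 28734/((70*(-40))) - 24785/27469 = 28734/(-2800) - 24785*1/27469 = 28734*(-1/2800) - 24785/27469 = -14367/1400 - 24785/27469 = -429346123/38456600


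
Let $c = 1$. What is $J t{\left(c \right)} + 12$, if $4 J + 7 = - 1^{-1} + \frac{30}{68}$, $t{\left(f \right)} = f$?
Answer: $\frac{1375}{136} \approx 10.11$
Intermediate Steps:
$J = - \frac{257}{136}$ ($J = - \frac{7}{4} + \frac{- 1^{-1} + \frac{30}{68}}{4} = - \frac{7}{4} + \frac{\left(-1\right) 1 + 30 \cdot \frac{1}{68}}{4} = - \frac{7}{4} + \frac{-1 + \frac{15}{34}}{4} = - \frac{7}{4} + \frac{1}{4} \left(- \frac{19}{34}\right) = - \frac{7}{4} - \frac{19}{136} = - \frac{257}{136} \approx -1.8897$)
$J t{\left(c \right)} + 12 = \left(- \frac{257}{136}\right) 1 + 12 = - \frac{257}{136} + 12 = \frac{1375}{136}$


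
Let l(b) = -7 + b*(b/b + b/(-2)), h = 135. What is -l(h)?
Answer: 17969/2 ≈ 8984.5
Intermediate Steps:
l(b) = -7 + b*(1 - b/2) (l(b) = -7 + b*(1 + b*(-½)) = -7 + b*(1 - b/2))
-l(h) = -(-7 + 135 - ½*135²) = -(-7 + 135 - ½*18225) = -(-7 + 135 - 18225/2) = -1*(-17969/2) = 17969/2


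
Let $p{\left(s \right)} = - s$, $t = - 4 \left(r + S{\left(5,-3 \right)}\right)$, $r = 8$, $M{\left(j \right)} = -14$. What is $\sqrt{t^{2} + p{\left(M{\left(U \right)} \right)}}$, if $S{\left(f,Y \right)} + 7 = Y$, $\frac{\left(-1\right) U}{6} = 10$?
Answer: $\sqrt{78} \approx 8.8318$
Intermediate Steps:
$U = -60$ ($U = \left(-6\right) 10 = -60$)
$S{\left(f,Y \right)} = -7 + Y$
$t = 8$ ($t = - 4 \left(8 - 10\right) = \left(-4\right) \left(-2\right) = 8$)
$\sqrt{t^{2} + p{\left(M{\left(U \right)} \right)}} = \sqrt{8^{2} - -14} = \sqrt{64 + 14} = \sqrt{78}$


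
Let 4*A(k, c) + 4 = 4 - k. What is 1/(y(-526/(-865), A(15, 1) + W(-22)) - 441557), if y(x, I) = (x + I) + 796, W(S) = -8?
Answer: -3460/1525071611 ≈ -2.2687e-6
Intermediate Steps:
A(k, c) = -k/4 (A(k, c) = -1 + (4 - k)/4 = -1 + (1 - k/4) = -k/4)
y(x, I) = 796 + I + x (y(x, I) = (I + x) + 796 = 796 + I + x)
1/(y(-526/(-865), A(15, 1) + W(-22)) - 441557) = 1/((796 + (-1/4*15 - 8) - 526/(-865)) - 441557) = 1/((796 + (-15/4 - 8) - 526*(-1/865)) - 441557) = 1/((796 - 47/4 + 526/865) - 441557) = 1/(2715609/3460 - 441557) = 1/(-1525071611/3460) = -3460/1525071611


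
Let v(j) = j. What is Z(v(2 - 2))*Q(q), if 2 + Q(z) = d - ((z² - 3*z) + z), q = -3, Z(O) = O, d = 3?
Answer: 0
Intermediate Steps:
Q(z) = 1 - z² + 2*z (Q(z) = -2 + (3 - ((z² - 3*z) + z)) = -2 + (3 - (z² - 2*z)) = -2 + (3 + (-z² + 2*z)) = -2 + (3 - z² + 2*z) = 1 - z² + 2*z)
Z(v(2 - 2))*Q(q) = (2 - 2)*(1 - 1*(-3)² + 2*(-3)) = 0*(1 - 1*9 - 6) = 0*(1 - 9 - 6) = 0*(-14) = 0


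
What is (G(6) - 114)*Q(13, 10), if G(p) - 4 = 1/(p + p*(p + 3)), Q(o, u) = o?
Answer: -85787/60 ≈ -1429.8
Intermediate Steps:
G(p) = 4 + 1/(p + p*(3 + p)) (G(p) = 4 + 1/(p + p*(p + 3)) = 4 + 1/(p + p*(3 + p)))
(G(6) - 114)*Q(13, 10) = ((1 + 4*6² + 16*6)/(6*(4 + 6)) - 114)*13 = ((⅙)*(1 + 4*36 + 96)/10 - 114)*13 = ((⅙)*(⅒)*(1 + 144 + 96) - 114)*13 = ((⅙)*(⅒)*241 - 114)*13 = (241/60 - 114)*13 = -6599/60*13 = -85787/60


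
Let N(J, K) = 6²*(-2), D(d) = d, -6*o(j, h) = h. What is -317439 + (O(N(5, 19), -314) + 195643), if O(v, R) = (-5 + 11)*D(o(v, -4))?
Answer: -121792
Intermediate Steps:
o(j, h) = -h/6
N(J, K) = -72 (N(J, K) = 36*(-2) = -72)
O(v, R) = 4 (O(v, R) = (-5 + 11)*(-⅙*(-4)) = 6*(⅔) = 4)
-317439 + (O(N(5, 19), -314) + 195643) = -317439 + (4 + 195643) = -317439 + 195647 = -121792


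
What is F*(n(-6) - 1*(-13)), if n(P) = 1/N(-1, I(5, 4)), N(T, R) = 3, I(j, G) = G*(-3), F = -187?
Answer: -7480/3 ≈ -2493.3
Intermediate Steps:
I(j, G) = -3*G
n(P) = ⅓ (n(P) = 1/3 = ⅓)
F*(n(-6) - 1*(-13)) = -187*(⅓ - 1*(-13)) = -187*(⅓ + 13) = -187*40/3 = -7480/3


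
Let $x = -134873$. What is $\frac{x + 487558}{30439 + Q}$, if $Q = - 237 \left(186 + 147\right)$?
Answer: $- \frac{352685}{48482} \approx -7.2746$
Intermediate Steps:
$Q = -78921$ ($Q = \left(-237\right) 333 = -78921$)
$\frac{x + 487558}{30439 + Q} = \frac{-134873 + 487558}{30439 - 78921} = \frac{352685}{-48482} = 352685 \left(- \frac{1}{48482}\right) = - \frac{352685}{48482}$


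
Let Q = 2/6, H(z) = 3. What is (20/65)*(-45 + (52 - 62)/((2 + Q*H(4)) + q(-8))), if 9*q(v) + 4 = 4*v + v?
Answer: -2700/221 ≈ -12.217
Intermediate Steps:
q(v) = -4/9 + 5*v/9 (q(v) = -4/9 + (4*v + v)/9 = -4/9 + (5*v)/9 = -4/9 + 5*v/9)
Q = 1/3 (Q = 2*(1/6) = 1/3 ≈ 0.33333)
(20/65)*(-45 + (52 - 62)/((2 + Q*H(4)) + q(-8))) = (20/65)*(-45 + (52 - 62)/((2 + (1/3)*3) + (-4/9 + (5/9)*(-8)))) = (20*(1/65))*(-45 - 10/((2 + 1) + (-4/9 - 40/9))) = 4*(-45 - 10/(3 - 44/9))/13 = 4*(-45 - 10/(-17/9))/13 = 4*(-45 - 10*(-9/17))/13 = 4*(-45 + 90/17)/13 = (4/13)*(-675/17) = -2700/221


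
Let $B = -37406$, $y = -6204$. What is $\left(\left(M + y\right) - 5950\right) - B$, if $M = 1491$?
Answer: $26743$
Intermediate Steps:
$\left(\left(M + y\right) - 5950\right) - B = \left(\left(1491 - 6204\right) - 5950\right) - -37406 = \left(-4713 - 5950\right) + 37406 = -10663 + 37406 = 26743$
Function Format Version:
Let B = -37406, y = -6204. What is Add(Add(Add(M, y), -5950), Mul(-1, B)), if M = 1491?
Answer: 26743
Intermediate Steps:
Add(Add(Add(M, y), -5950), Mul(-1, B)) = Add(Add(Add(1491, -6204), -5950), Mul(-1, -37406)) = Add(Add(-4713, -5950), 37406) = Add(-10663, 37406) = 26743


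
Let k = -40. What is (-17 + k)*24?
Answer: -1368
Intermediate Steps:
(-17 + k)*24 = (-17 - 40)*24 = -57*24 = -1368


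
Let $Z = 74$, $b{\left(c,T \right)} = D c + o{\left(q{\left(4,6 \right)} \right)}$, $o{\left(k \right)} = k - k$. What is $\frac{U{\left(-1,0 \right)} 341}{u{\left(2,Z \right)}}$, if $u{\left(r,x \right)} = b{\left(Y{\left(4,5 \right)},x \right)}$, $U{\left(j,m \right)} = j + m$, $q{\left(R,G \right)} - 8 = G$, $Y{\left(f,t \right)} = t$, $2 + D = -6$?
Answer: $\frac{341}{40} \approx 8.525$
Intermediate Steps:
$D = -8$ ($D = -2 - 6 = -8$)
$q{\left(R,G \right)} = 8 + G$
$o{\left(k \right)} = 0$
$b{\left(c,T \right)} = - 8 c$ ($b{\left(c,T \right)} = - 8 c + 0 = - 8 c$)
$u{\left(r,x \right)} = -40$ ($u{\left(r,x \right)} = \left(-8\right) 5 = -40$)
$\frac{U{\left(-1,0 \right)} 341}{u{\left(2,Z \right)}} = \frac{\left(-1 + 0\right) 341}{-40} = \left(-1\right) 341 \left(- \frac{1}{40}\right) = \left(-341\right) \left(- \frac{1}{40}\right) = \frac{341}{40}$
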